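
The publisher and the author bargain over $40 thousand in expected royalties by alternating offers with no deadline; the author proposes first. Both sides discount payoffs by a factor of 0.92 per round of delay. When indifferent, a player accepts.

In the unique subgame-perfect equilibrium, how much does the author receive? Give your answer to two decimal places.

20.83

Let x be the author's share when the author proposes and y be the publisher's share when the publisher proposes.
The publisher accepts iff offered ≥ 0.92·y, so x = 40 − 0.92y. Symmetrically y = 40 − 0.92x.
Substituting: x = 40 − 0.92(40 − 0.92x), giving x(1 − 0.92·0.92) = 40(1 − 0.92).
So x = 40 × 0.08 / 0.1536 ≈ 20.8333, and the publisher receives 40 − x ≈ 19.1667.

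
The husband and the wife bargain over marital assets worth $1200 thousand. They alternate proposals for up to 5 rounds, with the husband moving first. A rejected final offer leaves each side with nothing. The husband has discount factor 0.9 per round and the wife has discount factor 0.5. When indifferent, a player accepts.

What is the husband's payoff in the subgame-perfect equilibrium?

1113

Round 5 (the husband proposes): rejection yields 0 for the wife; the husband offers 0 and keeps 1200.
Round 4 (the wife proposes): the husband can get 1200 next round, worth 0.9 × 1200 = 1080 now, so the wife offers 1080, keeping 120.
Round 3 (the husband proposes): the wife can get 120 next round, worth 0.5 × 120 = 60 now; the husband offers that and keeps 1140.
Round 2 (the wife proposes): the husband can get 1140 next round, worth 0.9 × 1140 = 1026 now. The wife offers 1026 and keeps 1200 − 1026 = 174.
Round 1 (the husband proposes): the wife can get 174 next round, worth 0.5 × 174 = 87 now. The husband offers 87 and keeps 1200 − 87 = 1113.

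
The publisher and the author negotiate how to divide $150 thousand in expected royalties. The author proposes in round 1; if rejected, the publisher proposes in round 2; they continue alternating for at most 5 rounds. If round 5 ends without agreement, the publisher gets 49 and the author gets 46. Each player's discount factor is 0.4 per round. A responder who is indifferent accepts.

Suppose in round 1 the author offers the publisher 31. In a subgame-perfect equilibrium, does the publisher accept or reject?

Round 5 (the author proposes): the publisher gets 49 if talks fail, so the author offers 49 and keeps 101.
Round 4 (the publisher proposes): the author can get 101 next round, worth 0.4 × 101 = 40.4 now, so the publisher offers 40.4, keeping 109.6.
Round 3 (the author proposes): the publisher can get 109.6 next round, worth 0.4 × 109.6 = 43.84 now; the author offers that and keeps 106.16.
Round 2 (the publisher proposes): the author can get 106.16 next round, worth 0.4 × 106.16 = 42.464 now, so the publisher offers 42.464, keeping 107.536.
So by rejecting in round 1, the publisher gets 107.536 next round, worth 0.4 × 107.536 = 43.0144 now.
Offer 31 < 43.0144, so the publisher rejects.

Reject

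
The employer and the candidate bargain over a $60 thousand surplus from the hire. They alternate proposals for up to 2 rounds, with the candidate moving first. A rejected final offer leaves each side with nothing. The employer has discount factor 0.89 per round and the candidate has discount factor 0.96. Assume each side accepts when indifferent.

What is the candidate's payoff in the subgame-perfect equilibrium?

6.6

Round 2 (the employer proposes): rejection yields 0 for the candidate; the employer offers 0 and keeps 60.
Round 1 (the candidate proposes): the employer can get 60 next round, worth 0.89 × 60 = 53.4 now; the candidate offers that and keeps 6.6.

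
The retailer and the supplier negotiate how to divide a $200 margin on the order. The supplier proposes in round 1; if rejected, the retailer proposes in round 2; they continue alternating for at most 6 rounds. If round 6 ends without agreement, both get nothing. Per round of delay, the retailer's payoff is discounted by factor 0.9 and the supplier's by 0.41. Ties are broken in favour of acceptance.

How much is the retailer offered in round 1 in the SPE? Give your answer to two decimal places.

Round 6 (the retailer proposes): the supplier will accept anything ≥ 0, so the retailer offers 0 and keeps 200.
Round 5 (the supplier proposes): the retailer can get 200 next round, worth 0.9 × 200 = 180 now. The supplier offers 180 and keeps 200 − 180 = 20.
Round 4 (the retailer proposes): the supplier can get 20 next round, worth 0.41 × 20 = 8.2 now. The retailer offers 8.2 and keeps 200 − 8.2 = 191.8.
Round 3 (the supplier proposes): the retailer can get 191.8 next round, worth 0.9 × 191.8 = 172.62 now, so the supplier offers 172.62, keeping 27.38.
Round 2 (the retailer proposes): the supplier can get 27.38 next round, worth 0.41 × 27.38 = 11.2258 now; the retailer offers that and keeps 188.7742.
Round 1 (the supplier proposes): the retailer can get 188.7742 next round, worth 0.9 × 188.7742 = 169.89678 now; the supplier offers that and keeps 30.10322.

169.90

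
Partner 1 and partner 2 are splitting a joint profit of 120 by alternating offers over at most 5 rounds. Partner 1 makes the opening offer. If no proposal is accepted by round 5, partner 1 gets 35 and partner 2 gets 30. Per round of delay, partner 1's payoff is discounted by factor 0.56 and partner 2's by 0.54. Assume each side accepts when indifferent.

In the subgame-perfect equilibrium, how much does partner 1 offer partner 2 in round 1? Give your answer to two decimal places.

39.88

Round 5 (partner 1 proposes): partner 2 gets 30 if talks fail, so partner 1 offers 30 and keeps 90.
Round 4 (partner 2 proposes): partner 1 can get 90 next round, worth 0.56 × 90 = 50.4 now, so partner 2 offers 50.4, keeping 69.6.
Round 3 (partner 1 proposes): partner 2 can get 69.6 next round, worth 0.54 × 69.6 = 37.584 now, so partner 1 offers 37.584, keeping 82.416.
Round 2 (partner 2 proposes): partner 1 can get 82.416 next round, worth 0.56 × 82.416 = 46.15296 now. Partner 2 offers 46.15296 and keeps 120 − 46.15296 = 73.84704.
Round 1 (partner 1 proposes): partner 2 can get 73.84704 next round, worth 0.54 × 73.84704 = 39.8774016 now, so partner 1 offers 39.8774016, keeping 80.1225984.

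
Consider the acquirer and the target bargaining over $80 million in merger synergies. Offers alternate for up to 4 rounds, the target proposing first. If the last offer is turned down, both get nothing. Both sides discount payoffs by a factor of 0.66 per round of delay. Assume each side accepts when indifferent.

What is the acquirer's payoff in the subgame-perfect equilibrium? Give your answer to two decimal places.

40.95

Solve by backward induction from round 4.
Round 4 (the acquirer proposes): the target will accept anything ≥ 0, so the acquirer offers 0 and keeps 80.
Round 3 (the target proposes): the acquirer can get 80 next round, worth 0.66 × 80 = 52.8 now, so the target offers 52.8, keeping 27.2.
Round 2 (the acquirer proposes): the target can get 27.2 next round, worth 0.66 × 27.2 = 17.952 now. The acquirer offers 17.952 and keeps 80 − 17.952 = 62.048.
Round 1 (the target proposes): the acquirer can get 62.048 next round, worth 0.66 × 62.048 = 40.95168 now. The target offers 40.95168 and keeps 80 − 40.95168 = 39.04832.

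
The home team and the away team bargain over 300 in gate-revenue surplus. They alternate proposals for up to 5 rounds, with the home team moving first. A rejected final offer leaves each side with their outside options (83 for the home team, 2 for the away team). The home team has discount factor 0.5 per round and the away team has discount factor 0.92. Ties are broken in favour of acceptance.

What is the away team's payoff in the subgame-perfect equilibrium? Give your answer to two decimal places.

Round 5 (the home team proposes): the away team gets 2 if talks fail, so the home team offers 2 and keeps 298.
Round 4 (the away team proposes): the home team can get 298 next round, worth 0.5 × 298 = 149 now. The away team offers 149 and keeps 300 − 149 = 151.
Round 3 (the home team proposes): the away team can get 151 next round, worth 0.92 × 151 = 138.92 now, so the home team offers 138.92, keeping 161.08.
Round 2 (the away team proposes): the home team can get 161.08 next round, worth 0.5 × 161.08 = 80.54 now. The away team offers 80.54 and keeps 300 − 80.54 = 219.46.
Round 1 (the home team proposes): the away team can get 219.46 next round, worth 0.92 × 219.46 = 201.9032 now, so the home team offers 201.9032, keeping 98.0968.

201.90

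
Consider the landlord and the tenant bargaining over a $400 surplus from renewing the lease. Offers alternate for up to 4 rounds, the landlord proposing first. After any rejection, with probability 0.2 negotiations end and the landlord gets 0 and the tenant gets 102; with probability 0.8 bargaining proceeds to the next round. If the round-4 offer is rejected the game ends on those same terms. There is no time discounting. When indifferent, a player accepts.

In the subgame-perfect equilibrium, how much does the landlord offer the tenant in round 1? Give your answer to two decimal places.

302.26

Round 4 (the tenant proposes): the landlord will accept anything ≥ 0, so the tenant offers 0 and keeps 400.
Round 3 (the landlord proposes): rejecting gives the tenant an expected 0.8 × 400 + 0.2 × 102 = 340.4; the landlord offers that and keeps 59.6.
Round 2 (the tenant proposes): rejecting gives the landlord an expected 0.8 × 59.6 = 47.68; the tenant offers that and keeps 352.32.
Round 1 (the landlord proposes): rejecting gives the tenant an expected 0.8 × 352.32 + 0.2 × 102 = 302.256. The landlord offers 302.256 and keeps 400 − 302.256 = 97.744.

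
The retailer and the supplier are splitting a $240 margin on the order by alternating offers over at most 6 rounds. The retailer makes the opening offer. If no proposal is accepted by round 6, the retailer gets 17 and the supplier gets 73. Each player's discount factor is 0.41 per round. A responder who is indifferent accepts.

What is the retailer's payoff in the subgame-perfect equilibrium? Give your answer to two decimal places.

169.60

Round 6 (the supplier proposes): the retailer gets 17 if talks fail, so the supplier offers 17 and keeps 223.
Round 5 (the retailer proposes): the supplier can get 223 next round, worth 0.41 × 223 = 91.43 now. The retailer offers 91.43 and keeps 240 − 91.43 = 148.57.
Round 4 (the supplier proposes): the retailer can get 148.57 next round, worth 0.41 × 148.57 = 60.9137 now, so the supplier offers 60.9137, keeping 179.0863.
Round 3 (the retailer proposes): the supplier can get 179.0863 next round, worth 0.41 × 179.0863 = 73.425383 now. The retailer offers 73.425383 and keeps 240 − 73.425383 = 166.574617.
Round 2 (the supplier proposes): the retailer can get 166.574617 next round, worth 0.41 × 166.574617 = 68.29559297 now; the supplier offers that and keeps 171.70440703.
Round 1 (the retailer proposes): the supplier can get 171.70440703 next round, worth 0.41 × 171.70440703 = 70.3988068823 now, so the retailer offers 70.3988068823, keeping 169.6011931177.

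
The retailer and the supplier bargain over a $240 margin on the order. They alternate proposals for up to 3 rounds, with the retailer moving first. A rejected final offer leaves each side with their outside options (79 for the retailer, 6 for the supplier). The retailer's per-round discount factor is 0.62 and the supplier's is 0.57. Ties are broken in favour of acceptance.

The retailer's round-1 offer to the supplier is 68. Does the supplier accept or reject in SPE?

Accept

Work out the supplier's continuation value if the offer is rejected.
Round 3 (the retailer proposes): the supplier gets 6 if talks fail, so the retailer offers 6 and keeps 234.
Round 2 (the supplier proposes): the retailer can get 234 next round, worth 0.62 × 234 = 145.08 now; the supplier offers that and keeps 94.92.
So by rejecting in round 1, the supplier gets 94.92 next round, worth 0.57 × 94.92 = 54.1044 now.
Offer 68 ≥ 54.1044, so the supplier accepts.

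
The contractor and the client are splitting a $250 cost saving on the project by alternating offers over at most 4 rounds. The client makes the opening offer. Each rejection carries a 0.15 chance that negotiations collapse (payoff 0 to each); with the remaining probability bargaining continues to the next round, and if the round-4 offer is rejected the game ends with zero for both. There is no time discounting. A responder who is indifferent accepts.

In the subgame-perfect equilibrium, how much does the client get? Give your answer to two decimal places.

Round 4 (the contractor proposes): the client will accept anything ≥ 0, so the contractor offers 0 and keeps 250.
Round 3 (the client proposes): rejecting gives the contractor an expected 0.85 × 250 = 212.5. The client offers 212.5 and keeps 250 − 212.5 = 37.5.
Round 2 (the contractor proposes): rejecting gives the client an expected 0.85 × 37.5 = 31.875; the contractor offers that and keeps 218.125.
Round 1 (the client proposes): rejecting gives the contractor an expected 0.85 × 218.125 = 185.40625. The client offers 185.40625 and keeps 250 − 185.40625 = 64.59375.

64.59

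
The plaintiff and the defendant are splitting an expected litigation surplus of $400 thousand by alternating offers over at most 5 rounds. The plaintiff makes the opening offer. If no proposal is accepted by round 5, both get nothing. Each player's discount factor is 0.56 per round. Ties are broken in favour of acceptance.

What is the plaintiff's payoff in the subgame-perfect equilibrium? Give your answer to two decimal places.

270.53

Round 5 (the plaintiff proposes): the defendant will accept anything ≥ 0, so the plaintiff offers 0 and keeps 400.
Round 4 (the defendant proposes): the plaintiff can get 400 next round, worth 0.56 × 400 = 224 now. The defendant offers 224 and keeps 400 − 224 = 176.
Round 3 (the plaintiff proposes): the defendant can get 176 next round, worth 0.56 × 176 = 98.56 now; the plaintiff offers that and keeps 301.44.
Round 2 (the defendant proposes): the plaintiff can get 301.44 next round, worth 0.56 × 301.44 = 168.8064 now, so the defendant offers 168.8064, keeping 231.1936.
Round 1 (the plaintiff proposes): the defendant can get 231.1936 next round, worth 0.56 × 231.1936 = 129.468416 now; the plaintiff offers that and keeps 270.531584.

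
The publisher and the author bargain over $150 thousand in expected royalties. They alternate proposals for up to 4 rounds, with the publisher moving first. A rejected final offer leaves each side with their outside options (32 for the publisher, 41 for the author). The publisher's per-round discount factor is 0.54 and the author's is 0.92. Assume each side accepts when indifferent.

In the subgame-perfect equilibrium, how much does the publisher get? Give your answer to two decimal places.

Round 4 (the author proposes): the publisher gets 32 if talks fail, so the author offers 32 and keeps 118.
Round 3 (the publisher proposes): the author can get 118 next round, worth 0.92 × 118 = 108.56 now; the publisher offers that and keeps 41.44.
Round 2 (the author proposes): the publisher can get 41.44 next round, worth 0.54 × 41.44 = 22.3776 now, so the author offers 22.3776, keeping 127.6224.
Round 1 (the publisher proposes): the author can get 127.6224 next round, worth 0.92 × 127.6224 = 117.412608 now; the publisher offers that and keeps 32.587392.

32.59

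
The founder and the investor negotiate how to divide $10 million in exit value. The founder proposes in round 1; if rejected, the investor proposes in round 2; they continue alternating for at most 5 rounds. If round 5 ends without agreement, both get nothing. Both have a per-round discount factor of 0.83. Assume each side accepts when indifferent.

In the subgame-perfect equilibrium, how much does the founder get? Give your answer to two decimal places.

7.62

Round 5 (the founder proposes): rejection yields 0 for the investor; the founder offers 0 and keeps 10.
Round 4 (the investor proposes): the founder can get 10 next round, worth 0.83 × 10 = 8.3 now; the investor offers that and keeps 1.7.
Round 3 (the founder proposes): the investor can get 1.7 next round, worth 0.83 × 1.7 = 1.411 now, so the founder offers 1.411, keeping 8.589.
Round 2 (the investor proposes): the founder can get 8.589 next round, worth 0.83 × 8.589 = 7.12887 now, so the investor offers 7.12887, keeping 2.87113.
Round 1 (the founder proposes): the investor can get 2.87113 next round, worth 0.83 × 2.87113 = 2.3830379 now, so the founder offers 2.3830379, keeping 7.6169621.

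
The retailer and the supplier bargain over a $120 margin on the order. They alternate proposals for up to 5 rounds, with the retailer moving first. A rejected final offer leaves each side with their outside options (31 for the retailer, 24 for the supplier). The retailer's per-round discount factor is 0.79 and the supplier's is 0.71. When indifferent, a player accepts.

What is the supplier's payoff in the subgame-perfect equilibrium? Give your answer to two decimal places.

By backward induction:
Round 5 (the retailer proposes): the supplier gets 24 if talks fail, so the retailer offers 24 and keeps 96.
Round 4 (the supplier proposes): the retailer can get 96 next round, worth 0.79 × 96 = 75.84 now; the supplier offers that and keeps 44.16.
Round 3 (the retailer proposes): the supplier can get 44.16 next round, worth 0.71 × 44.16 = 31.3536 now. The retailer offers 31.3536 and keeps 120 − 31.3536 = 88.6464.
Round 2 (the supplier proposes): the retailer can get 88.6464 next round, worth 0.79 × 88.6464 = 70.030656 now, so the supplier offers 70.030656, keeping 49.969344.
Round 1 (the retailer proposes): the supplier can get 49.969344 next round, worth 0.71 × 49.969344 = 35.47823424 now; the retailer offers that and keeps 84.52176576.

35.48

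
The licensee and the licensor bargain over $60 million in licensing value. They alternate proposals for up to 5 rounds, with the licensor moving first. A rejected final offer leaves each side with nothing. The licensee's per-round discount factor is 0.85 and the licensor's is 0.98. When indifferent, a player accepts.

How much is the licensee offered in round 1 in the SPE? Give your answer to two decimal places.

Round 5 (the licensor proposes): the licensee will accept anything ≥ 0, so the licensor offers 0 and keeps 60.
Round 4 (the licensee proposes): the licensor can get 60 next round, worth 0.98 × 60 = 58.8 now. The licensee offers 58.8 and keeps 60 − 58.8 = 1.2.
Round 3 (the licensor proposes): the licensee can get 1.2 next round, worth 0.85 × 1.2 = 1.02 now. The licensor offers 1.02 and keeps 60 − 1.02 = 58.98.
Round 2 (the licensee proposes): the licensor can get 58.98 next round, worth 0.98 × 58.98 = 57.8004 now; the licensee offers that and keeps 2.1996.
Round 1 (the licensor proposes): the licensee can get 2.1996 next round, worth 0.85 × 2.1996 = 1.86966 now, so the licensor offers 1.86966, keeping 58.13034.

1.87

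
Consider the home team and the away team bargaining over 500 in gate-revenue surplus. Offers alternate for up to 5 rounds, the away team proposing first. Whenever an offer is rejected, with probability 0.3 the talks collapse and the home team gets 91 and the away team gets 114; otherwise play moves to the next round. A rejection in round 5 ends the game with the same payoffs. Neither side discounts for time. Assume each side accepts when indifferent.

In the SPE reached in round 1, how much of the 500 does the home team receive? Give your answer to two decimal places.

183.31

By backward induction:
Round 5 (the away team proposes): the home team gets 91 if talks fail, so the away team offers 91 and keeps 409.
Round 4 (the home team proposes): rejecting gives the away team an expected 0.7 × 409 + 0.3 × 114 = 320.5, so the home team offers 320.5, keeping 179.5.
Round 3 (the away team proposes): rejecting gives the home team an expected 0.7 × 179.5 + 0.3 × 91 = 152.95, so the away team offers 152.95, keeping 347.05.
Round 2 (the home team proposes): rejecting gives the away team an expected 0.7 × 347.05 + 0.3 × 114 = 277.135; the home team offers that and keeps 222.865.
Round 1 (the away team proposes): rejecting gives the home team an expected 0.7 × 222.865 + 0.3 × 91 = 183.3055. The away team offers 183.3055 and keeps 500 − 183.3055 = 316.6945.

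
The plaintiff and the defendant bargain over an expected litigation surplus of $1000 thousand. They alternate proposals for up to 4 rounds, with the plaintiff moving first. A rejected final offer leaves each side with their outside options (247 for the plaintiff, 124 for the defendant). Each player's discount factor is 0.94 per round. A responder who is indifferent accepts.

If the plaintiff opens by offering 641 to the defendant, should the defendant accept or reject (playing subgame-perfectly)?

Round 4 (the defendant proposes): the plaintiff gets 247 if talks fail, so the defendant offers 247 and keeps 753.
Round 3 (the plaintiff proposes): the defendant can get 753 next round, worth 0.94 × 753 = 707.82 now; the plaintiff offers that and keeps 292.18.
Round 2 (the defendant proposes): the plaintiff can get 292.18 next round, worth 0.94 × 292.18 = 274.6492 now; the defendant offers that and keeps 725.3508.
So by rejecting in round 1, the defendant gets 725.3508 next round, worth 0.94 × 725.3508 = 681.829752 now.
Offer 641 < 681.829752, so the defendant rejects.

Reject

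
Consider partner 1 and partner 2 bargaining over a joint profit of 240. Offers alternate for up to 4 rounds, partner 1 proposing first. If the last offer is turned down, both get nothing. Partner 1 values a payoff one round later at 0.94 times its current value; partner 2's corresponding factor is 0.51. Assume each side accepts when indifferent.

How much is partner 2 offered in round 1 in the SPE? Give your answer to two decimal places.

66.02

Round 4 (partner 2 proposes): partner 1 will accept anything ≥ 0, so partner 2 offers 0 and keeps 240.
Round 3 (partner 1 proposes): partner 2 can get 240 next round, worth 0.51 × 240 = 122.4 now. Partner 1 offers 122.4 and keeps 240 − 122.4 = 117.6.
Round 2 (partner 2 proposes): partner 1 can get 117.6 next round, worth 0.94 × 117.6 = 110.544 now; partner 2 offers that and keeps 129.456.
Round 1 (partner 1 proposes): partner 2 can get 129.456 next round, worth 0.51 × 129.456 = 66.02256 now. Partner 1 offers 66.02256 and keeps 240 − 66.02256 = 173.97744.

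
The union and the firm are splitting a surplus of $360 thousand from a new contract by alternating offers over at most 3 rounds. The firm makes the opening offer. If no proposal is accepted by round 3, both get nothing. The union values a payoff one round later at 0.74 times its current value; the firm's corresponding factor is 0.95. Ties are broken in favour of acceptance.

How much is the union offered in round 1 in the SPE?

Round 3 (the firm proposes): rejection yields 0 for the union; the firm offers 0 and keeps 360.
Round 2 (the union proposes): the firm can get 360 next round, worth 0.95 × 360 = 342 now, so the union offers 342, keeping 18.
Round 1 (the firm proposes): the union can get 18 next round, worth 0.74 × 18 = 13.32 now. The firm offers 13.32 and keeps 360 − 13.32 = 346.68.

13.32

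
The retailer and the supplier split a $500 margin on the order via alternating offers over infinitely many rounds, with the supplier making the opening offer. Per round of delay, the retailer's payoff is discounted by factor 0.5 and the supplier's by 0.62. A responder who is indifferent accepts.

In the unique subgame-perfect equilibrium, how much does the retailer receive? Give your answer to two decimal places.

When the supplier proposes, the retailer accepts any offer worth at least 0.5 times what the retailer would get by proposing next round; and vice versa.
This gives x = 500 − 0.5y and y = 500 − 0.62x, where x and y are each side's share when it proposes.
Hence (1 − 0.5·0.62)x = 500(1 − 0.5), i.e. 0.69·x = 250.
x ≈ 362.3188; the retailer's share is 500 − x ≈ 137.6812.

137.68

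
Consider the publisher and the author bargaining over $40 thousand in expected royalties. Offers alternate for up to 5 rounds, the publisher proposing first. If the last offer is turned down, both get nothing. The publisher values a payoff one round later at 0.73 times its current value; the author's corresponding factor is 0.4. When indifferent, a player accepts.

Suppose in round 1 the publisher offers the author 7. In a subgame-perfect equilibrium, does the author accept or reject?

Accept

Round 5 (the publisher proposes): rejection yields 0 for the author; the publisher offers 0 and keeps 40.
Round 4 (the author proposes): the publisher can get 40 next round, worth 0.73 × 40 = 29.2 now, so the author offers 29.2, keeping 10.8.
Round 3 (the publisher proposes): the author can get 10.8 next round, worth 0.4 × 10.8 = 4.32 now. The publisher offers 4.32 and keeps 40 − 4.32 = 35.68.
Round 2 (the author proposes): the publisher can get 35.68 next round, worth 0.73 × 35.68 = 26.0464 now. The author offers 26.0464 and keeps 40 − 26.0464 = 13.9536.
So by rejecting in round 1, the author gets 13.9536 next round, worth 0.4 × 13.9536 = 5.58144 now.
Offer 7 ≥ 5.58144, so the author accepts.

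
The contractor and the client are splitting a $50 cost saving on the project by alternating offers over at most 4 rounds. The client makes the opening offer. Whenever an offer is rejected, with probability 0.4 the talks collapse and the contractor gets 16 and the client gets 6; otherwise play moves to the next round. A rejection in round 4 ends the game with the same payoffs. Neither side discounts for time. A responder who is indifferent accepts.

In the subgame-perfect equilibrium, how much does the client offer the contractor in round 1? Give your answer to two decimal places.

28.77

Round 4 (the contractor proposes): the client gets 6 if talks fail, so the contractor offers 6 and keeps 44.
Round 3 (the client proposes): rejecting gives the contractor an expected 0.6 × 44 + 0.4 × 16 = 32.8; the client offers that and keeps 17.2.
Round 2 (the contractor proposes): rejecting gives the client an expected 0.6 × 17.2 + 0.4 × 6 = 12.72, so the contractor offers 12.72, keeping 37.28.
Round 1 (the client proposes): rejecting gives the contractor an expected 0.6 × 37.28 + 0.4 × 16 = 28.768, so the client offers 28.768, keeping 21.232.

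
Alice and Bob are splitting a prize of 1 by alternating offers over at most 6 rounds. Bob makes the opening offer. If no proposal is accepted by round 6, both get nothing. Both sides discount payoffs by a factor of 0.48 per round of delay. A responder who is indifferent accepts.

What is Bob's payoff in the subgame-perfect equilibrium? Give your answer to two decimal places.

0.67

Round 6 (Alice proposes): Bob will accept anything ≥ 0, so Alice offers 0 and keeps 1.
Round 5 (Bob proposes): Alice can get 1 next round, worth 0.48 × 1 = 0.48 now; Bob offers that and keeps 0.52.
Round 4 (Alice proposes): Bob can get 0.52 next round, worth 0.48 × 0.52 = 0.2496 now, so Alice offers 0.2496, keeping 0.7504.
Round 3 (Bob proposes): Alice can get 0.7504 next round, worth 0.48 × 0.7504 = 0.360192 now, so Bob offers 0.360192, keeping 0.639808.
Round 2 (Alice proposes): Bob can get 0.639808 next round, worth 0.48 × 0.639808 = 0.30710784 now; Alice offers that and keeps 0.69289216.
Round 1 (Bob proposes): Alice can get 0.69289216 next round, worth 0.48 × 0.69289216 = 0.3325882368 now, so Bob offers 0.3325882368, keeping 0.6674117632.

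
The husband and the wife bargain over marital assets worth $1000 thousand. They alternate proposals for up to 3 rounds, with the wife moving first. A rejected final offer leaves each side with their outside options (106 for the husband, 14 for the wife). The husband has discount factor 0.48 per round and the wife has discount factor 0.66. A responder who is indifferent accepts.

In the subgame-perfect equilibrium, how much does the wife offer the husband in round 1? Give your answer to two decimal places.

By backward induction:
Round 3 (the wife proposes): the husband gets 106 if talks fail, so the wife offers 106 and keeps 894.
Round 2 (the husband proposes): the wife can get 894 next round, worth 0.66 × 894 = 590.04 now. The husband offers 590.04 and keeps 1000 − 590.04 = 409.96.
Round 1 (the wife proposes): the husband can get 409.96 next round, worth 0.48 × 409.96 = 196.7808 now. The wife offers 196.7808 and keeps 1000 − 196.7808 = 803.2192.

196.78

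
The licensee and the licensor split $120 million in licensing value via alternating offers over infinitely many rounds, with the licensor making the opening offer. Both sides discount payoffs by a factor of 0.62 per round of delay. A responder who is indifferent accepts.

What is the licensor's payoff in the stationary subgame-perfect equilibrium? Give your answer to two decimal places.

74.07

In a stationary SPE each proposer offers the other exactly their discounted continuation value.
If the licensor keeps x when proposing and the licensee keeps y when proposing, then x = 120 − 0.62y and y = 120 − 0.62x.
Solving: x = 120(1 − 0.62) / (1 − 0.62·0.62) = 45.6 / 0.6156 ≈ 74.0741.
The licensee gets 120 − 74.0741 ≈ 45.9259.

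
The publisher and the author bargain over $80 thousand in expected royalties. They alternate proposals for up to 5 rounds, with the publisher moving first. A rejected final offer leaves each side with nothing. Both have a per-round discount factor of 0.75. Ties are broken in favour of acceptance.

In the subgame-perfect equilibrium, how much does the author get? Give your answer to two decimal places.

Solve by backward induction from round 5.
Round 5 (the publisher proposes): the author will accept anything ≥ 0, so the publisher offers 0 and keeps 80.
Round 4 (the author proposes): the publisher can get 80 next round, worth 0.75 × 80 = 60 now; the author offers that and keeps 20.
Round 3 (the publisher proposes): the author can get 20 next round, worth 0.75 × 20 = 15 now. The publisher offers 15 and keeps 80 − 15 = 65.
Round 2 (the author proposes): the publisher can get 65 next round, worth 0.75 × 65 = 48.75 now. The author offers 48.75 and keeps 80 − 48.75 = 31.25.
Round 1 (the publisher proposes): the author can get 31.25 next round, worth 0.75 × 31.25 = 23.4375 now; the publisher offers that and keeps 56.5625.

23.44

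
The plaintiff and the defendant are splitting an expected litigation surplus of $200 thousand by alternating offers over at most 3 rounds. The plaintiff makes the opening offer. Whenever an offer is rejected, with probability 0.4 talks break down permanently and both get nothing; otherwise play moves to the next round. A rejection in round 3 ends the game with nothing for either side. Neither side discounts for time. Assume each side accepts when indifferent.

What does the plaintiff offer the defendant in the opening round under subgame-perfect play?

48

Round 3 (the plaintiff proposes): the defendant will accept anything ≥ 0, so the plaintiff offers 0 and keeps 200.
Round 2 (the defendant proposes): rejecting gives the plaintiff an expected 0.6 × 200 = 120, so the defendant offers 120, keeping 80.
Round 1 (the plaintiff proposes): rejecting gives the defendant an expected 0.6 × 80 = 48; the plaintiff offers that and keeps 152.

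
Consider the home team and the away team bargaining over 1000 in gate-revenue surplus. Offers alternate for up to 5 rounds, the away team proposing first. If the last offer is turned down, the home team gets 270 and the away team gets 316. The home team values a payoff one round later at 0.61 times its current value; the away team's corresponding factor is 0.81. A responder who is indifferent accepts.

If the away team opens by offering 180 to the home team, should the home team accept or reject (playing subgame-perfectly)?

Reject

Round 5 (the away team proposes): the home team gets 270 if talks fail, so the away team offers 270 and keeps 730.
Round 4 (the home team proposes): the away team can get 730 next round, worth 0.81 × 730 = 591.3 now, so the home team offers 591.3, keeping 408.7.
Round 3 (the away team proposes): the home team can get 408.7 next round, worth 0.61 × 408.7 = 249.307 now; the away team offers that and keeps 750.693.
Round 2 (the home team proposes): the away team can get 750.693 next round, worth 0.81 × 750.693 = 608.06133 now, so the home team offers 608.06133, keeping 391.93867.
So by rejecting in round 1, the home team gets 391.93867 next round, worth 0.61 × 391.93867 = 239.0825887 now.
Offer 180 < 239.0825887, so the home team rejects.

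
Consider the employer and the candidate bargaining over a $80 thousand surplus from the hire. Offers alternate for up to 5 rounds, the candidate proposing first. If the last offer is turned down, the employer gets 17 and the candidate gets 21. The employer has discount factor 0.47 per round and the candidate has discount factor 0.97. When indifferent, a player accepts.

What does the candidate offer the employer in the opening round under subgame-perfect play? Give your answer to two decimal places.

Round 5 (the candidate proposes): the employer gets 17 if talks fail, so the candidate offers 17 and keeps 63.
Round 4 (the employer proposes): the candidate can get 63 next round, worth 0.97 × 63 = 61.11 now, so the employer offers 61.11, keeping 18.89.
Round 3 (the candidate proposes): the employer can get 18.89 next round, worth 0.47 × 18.89 = 8.8783 now, so the candidate offers 8.8783, keeping 71.1217.
Round 2 (the employer proposes): the candidate can get 71.1217 next round, worth 0.97 × 71.1217 = 68.988049 now; the employer offers that and keeps 11.011951.
Round 1 (the candidate proposes): the employer can get 11.011951 next round, worth 0.47 × 11.011951 = 5.17561697 now; the candidate offers that and keeps 74.82438303.

5.18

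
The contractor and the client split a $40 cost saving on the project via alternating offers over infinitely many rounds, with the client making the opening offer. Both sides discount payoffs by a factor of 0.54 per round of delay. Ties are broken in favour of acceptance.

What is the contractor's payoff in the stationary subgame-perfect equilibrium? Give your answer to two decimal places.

When the client proposes, the contractor accepts any offer worth at least 0.54 times what the contractor would get by proposing next round; and vice versa.
This gives x = 40 − 0.54y and y = 40 − 0.54x, where x and y are each side's share when it proposes.
Hence (1 − 0.54·0.54)x = 40(1 − 0.54), i.e. 0.7084·x = 18.4.
x ≈ 25.9740; the contractor's share is 40 − x ≈ 14.0260.

14.03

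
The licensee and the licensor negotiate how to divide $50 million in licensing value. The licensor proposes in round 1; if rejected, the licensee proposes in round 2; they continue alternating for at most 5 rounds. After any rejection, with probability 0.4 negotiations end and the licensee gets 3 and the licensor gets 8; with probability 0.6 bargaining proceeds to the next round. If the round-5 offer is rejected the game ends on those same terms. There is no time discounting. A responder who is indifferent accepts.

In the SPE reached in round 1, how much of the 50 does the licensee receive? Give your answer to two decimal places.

Round 5 (the licensor proposes): the licensee gets 3 if talks fail, so the licensor offers 3 and keeps 47.
Round 4 (the licensee proposes): rejecting gives the licensor an expected 0.6 × 47 + 0.4 × 8 = 31.4. The licensee offers 31.4 and keeps 50 − 31.4 = 18.6.
Round 3 (the licensor proposes): rejecting gives the licensee an expected 0.6 × 18.6 + 0.4 × 3 = 12.36, so the licensor offers 12.36, keeping 37.64.
Round 2 (the licensee proposes): rejecting gives the licensor an expected 0.6 × 37.64 + 0.4 × 8 = 25.784; the licensee offers that and keeps 24.216.
Round 1 (the licensor proposes): rejecting gives the licensee an expected 0.6 × 24.216 + 0.4 × 3 = 15.7296, so the licensor offers 15.7296, keeping 34.2704.

15.73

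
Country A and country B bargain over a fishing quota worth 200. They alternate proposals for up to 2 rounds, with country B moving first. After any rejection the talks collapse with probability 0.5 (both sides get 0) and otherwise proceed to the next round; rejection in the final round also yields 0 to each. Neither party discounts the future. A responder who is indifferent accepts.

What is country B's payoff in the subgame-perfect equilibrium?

100

Round 2 (country A proposes): rejection yields 0 for country B; country A offers 0 and keeps 200.
Round 1 (country B proposes): rejecting gives country A an expected 0.5 × 200 = 100; country B offers that and keeps 100.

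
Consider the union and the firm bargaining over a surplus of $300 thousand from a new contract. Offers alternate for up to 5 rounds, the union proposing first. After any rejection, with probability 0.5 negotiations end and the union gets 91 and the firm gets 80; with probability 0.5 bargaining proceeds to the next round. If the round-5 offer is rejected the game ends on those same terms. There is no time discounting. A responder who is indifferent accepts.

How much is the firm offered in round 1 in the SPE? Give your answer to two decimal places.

Round 5 (the union proposes): the firm gets 80 if talks fail, so the union offers 80 and keeps 220.
Round 4 (the firm proposes): rejecting gives the union an expected 0.5 × 220 + 0.5 × 91 = 155.5, so the firm offers 155.5, keeping 144.5.
Round 3 (the union proposes): rejecting gives the firm an expected 0.5 × 144.5 + 0.5 × 80 = 112.25, so the union offers 112.25, keeping 187.75.
Round 2 (the firm proposes): rejecting gives the union an expected 0.5 × 187.75 + 0.5 × 91 = 139.375, so the firm offers 139.375, keeping 160.625.
Round 1 (the union proposes): rejecting gives the firm an expected 0.5 × 160.625 + 0.5 × 80 = 120.3125, so the union offers 120.3125, keeping 179.6875.

120.31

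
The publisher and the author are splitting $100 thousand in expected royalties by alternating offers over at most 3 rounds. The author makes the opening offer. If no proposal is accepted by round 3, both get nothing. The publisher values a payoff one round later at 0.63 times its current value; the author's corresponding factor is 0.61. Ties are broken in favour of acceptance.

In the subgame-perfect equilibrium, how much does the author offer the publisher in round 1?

24.57

By backward induction:
Round 3 (the author proposes): the publisher will accept anything ≥ 0, so the author offers 0 and keeps 100.
Round 2 (the publisher proposes): the author can get 100 next round, worth 0.61 × 100 = 61 now, so the publisher offers 61, keeping 39.
Round 1 (the author proposes): the publisher can get 39 next round, worth 0.63 × 39 = 24.57 now, so the author offers 24.57, keeping 75.43.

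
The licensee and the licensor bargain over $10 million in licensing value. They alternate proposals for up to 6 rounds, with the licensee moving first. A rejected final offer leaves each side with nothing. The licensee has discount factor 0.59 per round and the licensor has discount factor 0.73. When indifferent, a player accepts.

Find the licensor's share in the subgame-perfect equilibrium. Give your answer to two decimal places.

5.64

Round 6 (the licensor proposes): rejection yields 0 for the licensee; the licensor offers 0 and keeps 10.
Round 5 (the licensee proposes): the licensor can get 10 next round, worth 0.73 × 10 = 7.3 now; the licensee offers that and keeps 2.7.
Round 4 (the licensor proposes): the licensee can get 2.7 next round, worth 0.59 × 2.7 = 1.593 now. The licensor offers 1.593 and keeps 10 − 1.593 = 8.407.
Round 3 (the licensee proposes): the licensor can get 8.407 next round, worth 0.73 × 8.407 = 6.13711 now. The licensee offers 6.13711 and keeps 10 − 6.13711 = 3.86289.
Round 2 (the licensor proposes): the licensee can get 3.86289 next round, worth 0.59 × 3.86289 = 2.2791051 now, so the licensor offers 2.2791051, keeping 7.7208949.
Round 1 (the licensee proposes): the licensor can get 7.7208949 next round, worth 0.73 × 7.7208949 = 5.636253277 now. The licensee offers 5.636253277 and keeps 10 − 5.636253277 = 4.363746723.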